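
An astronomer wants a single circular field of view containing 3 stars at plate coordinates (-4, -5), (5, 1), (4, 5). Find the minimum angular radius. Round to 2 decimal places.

6.40

Call the three points A, B, C in the order given.
Side lengths²: AB² = 117, AC² = 164, BC² = 17.
Since AC² = 164 ≥ 117 + 17 = 134, the angle opposite AC is not acute, so the smallest enclosing circle has AC as diameter.
Centre = midpoint of AC = (0, 0), r² = 164/4 = 41.
r = √41 ≈ 6.40.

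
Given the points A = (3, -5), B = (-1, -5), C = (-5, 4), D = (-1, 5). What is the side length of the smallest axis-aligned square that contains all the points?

The bounding box has width 8 and height 10.
An axis-aligned square enclosing the set must have side ≥ max(width, height).
So the minimum side is max(8, 10) = 10.

10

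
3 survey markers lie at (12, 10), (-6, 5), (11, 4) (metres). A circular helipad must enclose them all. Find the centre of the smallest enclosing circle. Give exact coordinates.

(3, 7.5)

Call the three points A, B, C in the order given.
Side lengths²: AB² = 349, AC² = 37, BC² = 290.
Since AB² = 349 ≥ 290 + 37 = 327, the angle opposite AB is not acute, so the smallest enclosing circle has AB as diameter.
Centre = midpoint of AB = (3, 7.5), r² = 349/4 = 87.25.
Centre = (3, 7.5).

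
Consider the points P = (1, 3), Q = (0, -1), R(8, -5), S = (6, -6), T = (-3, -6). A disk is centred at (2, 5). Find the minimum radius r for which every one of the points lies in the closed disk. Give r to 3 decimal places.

The required radius is the distance from (2, 5) to the farthest point.
Squared distances: 5, 40, 136, 137, 146.
Maximum is 146, attained at T.
r = √146 ≈ 12.083.

12.083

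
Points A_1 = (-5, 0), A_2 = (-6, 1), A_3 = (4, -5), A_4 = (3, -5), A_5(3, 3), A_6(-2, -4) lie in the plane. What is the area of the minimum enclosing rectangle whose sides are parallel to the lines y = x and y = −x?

96

In coordinates u = x + y, v = x − y the rectangle is axis-aligned; the map (x,y)→(u,v) scales areas by 2.
u-values: -5, -5, -1, -2, 6, -6; range = 6 − (-6) = 12.
v-values: -5, -7, 9, 8, 0, 2; range = 9 − (-7) = 16.
Area = (12 × 16) / 2 = 96.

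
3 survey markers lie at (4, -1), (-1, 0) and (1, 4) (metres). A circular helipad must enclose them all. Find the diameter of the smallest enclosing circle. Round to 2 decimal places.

Call the three points A, B, C in the order given.
Side lengths²: AB² = 26, AC² = 34, BC² = 20.
Since AC² = 34 < 26 + 20 = 46, the triangle is acute, so the smallest enclosing circle is the circumcircle.
Circumcentre = (20/11, 12/11), r² = 1105/121.
Diameter = 2r = 2√(1105/121) ≈ 6.04.

6.04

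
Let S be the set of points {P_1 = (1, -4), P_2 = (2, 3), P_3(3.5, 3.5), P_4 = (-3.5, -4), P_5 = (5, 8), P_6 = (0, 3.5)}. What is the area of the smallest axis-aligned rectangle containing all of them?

102

x ranges over [-3.5, 5], width 8.5.
y ranges over [-4, 8], height 12.
Area = 8.5 × 12 = 102.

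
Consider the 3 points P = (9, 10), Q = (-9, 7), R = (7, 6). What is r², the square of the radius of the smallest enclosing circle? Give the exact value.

83.25

Side lengths²: PQ² = 333, PR² = 20, QR² = 257.
Since PQ² = 333 ≥ 257 + 20 = 277, the angle opposite PQ is not acute, so the smallest enclosing circle has PQ as diameter.
Centre = midpoint of PQ = (0, 8.5), r² = 333/4 = 83.25.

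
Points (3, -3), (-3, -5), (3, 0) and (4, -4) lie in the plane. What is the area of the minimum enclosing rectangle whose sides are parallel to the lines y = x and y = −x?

In coordinates u = x + y, v = x − y the rectangle is axis-aligned; the map (x,y)→(u,v) scales areas by 2.
u-values: 0, -8, 3, 0; range = 3 − (-8) = 11.
v-values: 6, 2, 3, 8; range = 8 − 2 = 6.
Area = (11 × 6) / 2 = 33.

33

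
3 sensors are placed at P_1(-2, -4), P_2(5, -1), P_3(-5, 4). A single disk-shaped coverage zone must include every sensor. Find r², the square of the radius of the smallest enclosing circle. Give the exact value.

10585/338

Side lengths²: P_1P_2² = 58, P_1P_3² = 73, P_2P_3² = 125.
Since P_2P_3² = 125 < 73 + 58 = 131, the triangle is acute, so the smallest enclosing circle is the circumcircle.
Circumcentre = (-3/26, 33/26), r² = 10585/338.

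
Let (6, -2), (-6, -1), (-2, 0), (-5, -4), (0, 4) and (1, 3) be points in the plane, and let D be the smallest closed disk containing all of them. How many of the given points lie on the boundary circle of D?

2

The farthest pair is (6, -2)–(-6, -1) with squared distance 145. The circle on this segment as diameter has centre (0, -1.5) and r² = 145/4 = 36.25.
Check (-2, 0): distance² to centre = 6.25 ≤ 36.25, so it lies inside.
All remaining points lie in this disk, and no smaller disk contains both endpoints, so this is the minimum enclosing circle.
The points at distance exactly r from the centre are (6, -2), (-6, -1) — 2 points.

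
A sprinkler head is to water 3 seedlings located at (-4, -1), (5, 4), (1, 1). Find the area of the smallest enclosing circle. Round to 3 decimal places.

Call the three points A, B, C in the order given.
Side lengths²: AB² = 106, AC² = 29, BC² = 25.
Since AB² = 106 ≥ 29 + 25 = 54, the angle opposite AB is not acute, so the smallest enclosing circle has AB as diameter.
Centre = midpoint of AB = (0.5, 1.5), r² = 106/4 = 26.5.
Area = π·r² = π·26.5 ≈ 83.252.

83.252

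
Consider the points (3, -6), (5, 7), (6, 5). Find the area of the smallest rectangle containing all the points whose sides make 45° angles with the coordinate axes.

82.5

In coordinates u = x + y, v = x − y the rectangle is axis-aligned; the map (x,y)→(u,v) scales areas by 2.
u-values: -3, 12, 11; range = 12 − (-3) = 15.
v-values: 9, -2, 1; range = 9 − (-2) = 11.
Area = (15 × 11) / 2 = 82.5.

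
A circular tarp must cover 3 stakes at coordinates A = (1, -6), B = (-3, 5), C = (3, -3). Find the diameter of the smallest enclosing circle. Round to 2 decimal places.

11.70

Side lengths²: AB² = 137, AC² = 13, BC² = 100.
Since AB² = 137 ≥ 100 + 13 = 113, the angle opposite AB is not acute, so the smallest enclosing circle has AB as diameter.
Centre = midpoint of AB = (-1, -0.5), r² = 137/4 = 34.25.
Diameter = 2r = 2√(34.25) ≈ 11.70.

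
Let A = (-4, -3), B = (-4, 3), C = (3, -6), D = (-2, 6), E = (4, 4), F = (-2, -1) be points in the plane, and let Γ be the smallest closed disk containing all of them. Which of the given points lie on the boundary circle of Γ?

The farthest pair is C–D with squared distance 169. The circle on this segment as diameter has centre (0.5, 0) and r² = 169/4 = 42.25.
Check A: distance² to centre = 29.25 ≤ 42.25, so it lies inside.
All remaining points lie in this disk, and no smaller disk contains both endpoints, so this is the minimum enclosing circle.
The points at distance exactly r from the centre are C, D — 2 points.

C, D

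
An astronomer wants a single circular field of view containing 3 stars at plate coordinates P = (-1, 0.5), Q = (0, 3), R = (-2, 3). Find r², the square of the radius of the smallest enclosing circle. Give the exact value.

Side lengths²: PQ² = 7.25, PR² = 7.25, QR² = 4.
Since PR² = 7.25 < 7.25 + 4 = 11.25, the triangle is acute, so the smallest enclosing circle is the circumcircle.
Circumcentre = (-1, 1.95), r² = 2.1025.

2.1025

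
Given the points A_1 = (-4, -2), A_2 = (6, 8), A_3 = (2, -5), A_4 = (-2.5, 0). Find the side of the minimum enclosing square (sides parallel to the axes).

13

The bounding box has width 10 and height 13.
An axis-aligned square enclosing the set must have side ≥ max(width, height).
So the minimum side is max(10, 13) = 13.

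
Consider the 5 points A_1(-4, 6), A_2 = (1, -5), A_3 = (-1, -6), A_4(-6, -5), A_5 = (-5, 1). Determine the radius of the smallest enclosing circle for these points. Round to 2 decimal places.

6.18

The minimum enclosing circle of a finite set is fixed by two of the points (as a diameter) or three (as a circumcircle).
The farthest pair is A_1–A_3 with squared distance 153. The circle on this segment as diameter has centre (-2.5, 0) and r² = 153/4 = 38.25.
Check A_2: distance² to centre = 37.25 ≤ 38.25, so it lies inside.
All remaining points lie in this disk, and no smaller disk contains both endpoints, so this is the minimum enclosing circle.
r = √(38.25) ≈ 6.18.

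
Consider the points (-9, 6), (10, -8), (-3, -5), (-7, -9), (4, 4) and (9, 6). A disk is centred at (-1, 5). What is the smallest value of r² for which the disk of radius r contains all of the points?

290

The required radius is the distance from (-1, 5) to the farthest point.
Squared distances: 65, 290, 104, 232, 26, 101.
Maximum is 290, attained at (10, -8).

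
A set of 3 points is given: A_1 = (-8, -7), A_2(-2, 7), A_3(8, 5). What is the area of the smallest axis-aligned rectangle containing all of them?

224

x ranges over [-8, 8], width 16.
y ranges over [-7, 7], height 14.
Area = 16 × 14 = 224.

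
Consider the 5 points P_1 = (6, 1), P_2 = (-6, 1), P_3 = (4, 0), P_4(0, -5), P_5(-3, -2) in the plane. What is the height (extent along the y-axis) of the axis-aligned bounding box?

6

max y = 1, min y = -5, so height = 6.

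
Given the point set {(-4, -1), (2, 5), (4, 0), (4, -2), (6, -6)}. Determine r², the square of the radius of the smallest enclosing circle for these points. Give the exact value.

The minimum enclosing circle of a finite set is fixed by two of the points (as a diameter) or three (as a circumcircle).
The minimum enclosing circle is determined by three boundary points: (-4, -1), (2, 5), (6, -6).
Their circumcentre is (13/6, -7/6) with r² = 685/18.
The farthest remaining point (4, 0) is at distance² 85/18 ≤ 685/18.

685/18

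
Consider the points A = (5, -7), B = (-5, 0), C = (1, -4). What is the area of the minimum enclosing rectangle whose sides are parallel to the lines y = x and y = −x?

In coordinates u = x + y, v = x − y the rectangle is axis-aligned; the map (x,y)→(u,v) scales areas by 2.
u-values: -2, -5, -3; range = -2 − (-5) = 3.
v-values: 12, -5, 5; range = 12 − (-5) = 17.
Area = (3 × 17) / 2 = 25.5.

25.5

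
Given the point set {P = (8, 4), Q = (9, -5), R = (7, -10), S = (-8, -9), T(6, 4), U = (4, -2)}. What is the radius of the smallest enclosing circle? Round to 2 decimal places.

10.31

A smallest enclosing disk is always determined by at most three of the input points on its boundary.
The farthest pair is P–S with squared distance 425. The circle on this segment as diameter has centre (0, -2.5) and r² = 425/4 = 106.25.
Check Q: distance² to centre = 87.25 ≤ 106.25, so it lies inside.
All remaining points lie in this disk, and no smaller disk contains both endpoints, so this is the minimum enclosing circle.
r = √(106.25) ≈ 10.31.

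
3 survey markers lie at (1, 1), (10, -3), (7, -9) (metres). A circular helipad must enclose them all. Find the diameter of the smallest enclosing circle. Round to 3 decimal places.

11.674

Call the three points A, B, C in the order given.
Side lengths²: AB² = 97, AC² = 136, BC² = 45.
Since AC² = 136 < 97 + 45 = 142, the triangle is acute, so the smallest enclosing circle is the circumcircle.
Circumcentre = (93/22, -85/22), r² = 8245/242.
Diameter = 2r = 2√(8245/242) ≈ 11.674.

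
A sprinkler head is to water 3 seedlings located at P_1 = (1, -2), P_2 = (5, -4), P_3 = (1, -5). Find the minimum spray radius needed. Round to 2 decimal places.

Side lengths²: P_1P_2² = 20, P_1P_3² = 9, P_2P_3² = 17.
Since P_1P_2² = 20 < 17 + 9 = 26, the triangle is acute, so the smallest enclosing circle is the circumcircle.
Circumcentre = (2.75, -3.5), r² = 5.3125.
r = √(5.3125) ≈ 2.30.

2.30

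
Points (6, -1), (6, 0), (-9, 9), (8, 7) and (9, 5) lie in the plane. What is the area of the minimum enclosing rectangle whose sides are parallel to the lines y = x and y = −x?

187.5

In coordinates u = x + y, v = x − y the rectangle is axis-aligned; the map (x,y)→(u,v) scales areas by 2.
u-values: 5, 6, 0, 15, 14; range = 15 − 0 = 15.
v-values: 7, 6, -18, 1, 4; range = 7 − (-18) = 25.
Area = (15 × 25) / 2 = 187.5.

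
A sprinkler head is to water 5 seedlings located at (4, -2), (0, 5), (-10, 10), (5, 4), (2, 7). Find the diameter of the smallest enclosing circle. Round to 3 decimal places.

By Welzl's lemma the MEC is supported by two points (diametrically opposite) or three points (on a circumcircle).
The farthest pair is (4, -2)–(-10, 10) with squared distance 340. The circle on this segment as diameter has centre (-3, 4) and r² = 340/4 = 85.
Check (0, 5): distance² to centre = 10 ≤ 85, so it lies inside.
All remaining points lie in this disk, and no smaller disk contains both endpoints, so this is the minimum enclosing circle.
Diameter = 2r = 2√85 ≈ 18.439.

18.439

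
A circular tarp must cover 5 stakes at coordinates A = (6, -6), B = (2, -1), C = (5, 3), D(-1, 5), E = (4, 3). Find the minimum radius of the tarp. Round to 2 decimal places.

6.52

The farthest pair is A–D with squared distance 170. The circle on this segment as diameter has centre (2.5, -0.5) and r² = 170/4 = 42.5.
Check B: distance² to centre = 0.5 ≤ 42.5, so it lies inside.
All remaining points lie in this disk, and no smaller disk contains both endpoints, so this is the minimum enclosing circle.
r = √(42.5) ≈ 6.52.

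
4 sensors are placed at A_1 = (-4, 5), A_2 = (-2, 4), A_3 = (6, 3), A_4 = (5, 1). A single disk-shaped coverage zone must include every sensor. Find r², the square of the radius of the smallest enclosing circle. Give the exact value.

By Welzl's lemma the MEC is supported by two points (diametrically opposite) or three points (on a circumcircle).
The farthest pair is A_1–A_3 with squared distance 104. The circle on this segment as diameter has centre (1, 4) and r² = 104/4 = 26.
Check A_2: distance² to centre = 9 ≤ 26, so it lies inside.
All remaining points lie in this disk, and no smaller disk contains both endpoints, so this is the minimum enclosing circle.

26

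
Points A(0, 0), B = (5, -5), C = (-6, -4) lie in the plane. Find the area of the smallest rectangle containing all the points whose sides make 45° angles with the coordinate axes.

60

In coordinates u = x + y, v = x − y the rectangle is axis-aligned; the map (x,y)→(u,v) scales areas by 2.
u-values: 0, 0, -10; range = 0 − (-10) = 10.
v-values: 0, 10, -2; range = 10 − (-2) = 12.
Area = (10 × 12) / 2 = 60.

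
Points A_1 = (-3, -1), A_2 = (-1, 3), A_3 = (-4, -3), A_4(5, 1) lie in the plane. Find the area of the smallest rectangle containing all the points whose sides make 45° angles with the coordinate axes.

In coordinates u = x + y, v = x − y the rectangle is axis-aligned; the map (x,y)→(u,v) scales areas by 2.
u-values: -4, 2, -7, 6; range = 6 − (-7) = 13.
v-values: -2, -4, -1, 4; range = 4 − (-4) = 8.
Area = (13 × 8) / 2 = 52.

52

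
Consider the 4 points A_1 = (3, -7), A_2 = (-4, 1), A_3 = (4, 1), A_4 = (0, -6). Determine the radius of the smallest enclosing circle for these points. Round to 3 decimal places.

A smallest enclosing disk is always determined by at most three of the input points on its boundary.
The minimum enclosing circle is determined by three boundary points: A_1, A_2, A_3.
Their circumcentre is (0, -2.5625) with r² = 28.69140625.
The farthest remaining point A_4 is at distance² 11.81640625 ≤ 28.69140625.
r = √(28.69140625) ≈ 5.356.

5.356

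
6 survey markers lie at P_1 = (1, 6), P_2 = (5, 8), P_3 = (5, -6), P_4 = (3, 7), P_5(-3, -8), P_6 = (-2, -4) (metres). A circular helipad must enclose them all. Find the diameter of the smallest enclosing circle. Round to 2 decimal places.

A smallest enclosing disk is always determined by at most three of the input points on its boundary.
The farthest pair is P_2–P_5 with squared distance 320. The circle on this segment as diameter has centre (1, 0) and r² = 320/4 = 80.
Check P_1: distance² to centre = 36 ≤ 80, so it lies inside.
All remaining points lie in this disk, and no smaller disk contains both endpoints, so this is the minimum enclosing circle.
Diameter = 2r = 2√80 ≈ 17.89.

17.89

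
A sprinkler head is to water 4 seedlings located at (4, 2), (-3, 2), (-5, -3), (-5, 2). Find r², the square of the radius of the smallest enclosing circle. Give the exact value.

26.5

By Welzl's lemma the MEC is supported by two points (diametrically opposite) or three points (on a circumcircle).
The farthest pair is (4, 2)–(-5, -3) with squared distance 106. The circle on this segment as diameter has centre (-0.5, -0.5) and r² = 106/4 = 26.5.
Check (-3, 2): distance² to centre = 12.5 ≤ 26.5, so it lies inside.
All remaining points lie in this disk, and no smaller disk contains both endpoints, so this is the minimum enclosing circle.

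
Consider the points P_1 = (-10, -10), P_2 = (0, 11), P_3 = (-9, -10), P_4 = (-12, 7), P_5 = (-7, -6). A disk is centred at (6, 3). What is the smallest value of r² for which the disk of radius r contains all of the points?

425

The required radius is the distance from (6, 3) to the farthest point.
Squared distances: 425, 100, 394, 340, 250.
Maximum is 425, attained at P_1.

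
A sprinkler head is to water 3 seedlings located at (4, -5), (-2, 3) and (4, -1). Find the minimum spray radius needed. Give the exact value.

Call the three points A, B, C in the order given.
Side lengths²: AB² = 100, AC² = 16, BC² = 52.
Since AB² = 100 ≥ 52 + 16 = 68, the angle opposite AB is not acute, so the smallest enclosing circle has AB as diameter.
Centre = midpoint of AB = (1, -1), r² = 100/4 = 25.
r = √25 = 5.

5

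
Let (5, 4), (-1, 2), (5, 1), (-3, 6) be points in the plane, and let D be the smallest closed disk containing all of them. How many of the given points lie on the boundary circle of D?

A smallest enclosing disk is always determined by at most three of the input points on its boundary.
The farthest pair is (5, 1)–(-3, 6) with squared distance 89. The circle on this segment as diameter has centre (1, 3.5) and r² = 89/4 = 22.25.
Check (5, 4): distance² to centre = 16.25 ≤ 22.25, so it lies inside.
All remaining points lie in this disk, and no smaller disk contains both endpoints, so this is the minimum enclosing circle.
The points at distance exactly r from the centre are (5, 1), (-3, 6) — 2 points.

2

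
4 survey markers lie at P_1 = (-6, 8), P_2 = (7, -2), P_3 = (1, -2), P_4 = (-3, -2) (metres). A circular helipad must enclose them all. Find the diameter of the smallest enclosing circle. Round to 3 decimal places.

16.401

A smallest enclosing disk is always determined by at most three of the input points on its boundary.
The farthest pair is P_1–P_2 with squared distance 269. The circle on this segment as diameter has centre (0.5, 3) and r² = 269/4 = 67.25.
Check P_3: distance² to centre = 25.25 ≤ 67.25, so it lies inside.
All remaining points lie in this disk, and no smaller disk contains both endpoints, so this is the minimum enclosing circle.
Diameter = 2r = 2√(67.25) ≈ 16.401.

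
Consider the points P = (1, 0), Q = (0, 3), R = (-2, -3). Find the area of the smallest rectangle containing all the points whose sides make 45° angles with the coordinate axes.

In coordinates u = x + y, v = x − y the rectangle is axis-aligned; the map (x,y)→(u,v) scales areas by 2.
u-values: 1, 3, -5; range = 3 − (-5) = 8.
v-values: 1, -3, 1; range = 1 − (-3) = 4.
Area = (8 × 4) / 2 = 16.

16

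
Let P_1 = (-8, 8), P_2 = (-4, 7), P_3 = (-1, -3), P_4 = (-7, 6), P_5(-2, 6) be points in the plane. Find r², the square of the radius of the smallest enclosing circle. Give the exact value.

42.5

By Welzl's lemma the MEC is supported by two points (diametrically opposite) or three points (on a circumcircle).
The farthest pair is P_1–P_3 with squared distance 170. The circle on this segment as diameter has centre (-4.5, 2.5) and r² = 170/4 = 42.5.
Check P_2: distance² to centre = 20.5 ≤ 42.5, so it lies inside.
All remaining points lie in this disk, and no smaller disk contains both endpoints, so this is the minimum enclosing circle.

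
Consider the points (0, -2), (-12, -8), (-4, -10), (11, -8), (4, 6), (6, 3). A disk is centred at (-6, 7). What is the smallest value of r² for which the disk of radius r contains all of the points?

The required radius is the distance from (-6, 7) to the farthest point.
Squared distances: 117, 261, 293, 514, 101, 160.
Maximum is 514, attained at (11, -8).

514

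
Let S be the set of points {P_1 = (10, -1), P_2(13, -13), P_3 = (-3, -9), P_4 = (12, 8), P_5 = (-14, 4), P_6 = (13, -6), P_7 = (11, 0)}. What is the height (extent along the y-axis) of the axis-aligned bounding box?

max y = 8, min y = -13, so height = 21.

21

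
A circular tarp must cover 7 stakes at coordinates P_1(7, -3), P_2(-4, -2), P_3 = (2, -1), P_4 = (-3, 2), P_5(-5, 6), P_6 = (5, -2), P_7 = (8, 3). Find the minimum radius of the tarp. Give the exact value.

The farthest pair is P_1–P_5 with squared distance 225. The circle on this segment as diameter has centre (1, 1.5) and r² = 225/4 = 56.25.
Check P_2: distance² to centre = 37.25 ≤ 56.25, so it lies inside.
All remaining points lie in this disk, and no smaller disk contains both endpoints, so this is the minimum enclosing circle.
r = √(56.25) = 7.5.

7.5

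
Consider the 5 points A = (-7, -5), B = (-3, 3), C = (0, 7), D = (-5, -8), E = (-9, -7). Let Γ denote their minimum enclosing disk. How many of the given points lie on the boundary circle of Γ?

The minimum enclosing circle of a finite set is fixed by two of the points (as a diameter) or three (as a circumcircle).
The farthest pair is C–E with squared distance 277. The circle on this segment as diameter has centre (-4.5, 0) and r² = 277/4 = 69.25.
Check A: distance² to centre = 31.25 ≤ 69.25, so it lies inside.
All remaining points lie in this disk, and no smaller disk contains both endpoints, so this is the minimum enclosing circle.
The points at distance exactly r from the centre are C, E — 2 points.

2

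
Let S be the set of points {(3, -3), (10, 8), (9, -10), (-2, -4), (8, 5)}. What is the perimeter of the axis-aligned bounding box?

60

Width = max x − min x = 10 − (-2) = 12.
Height = max y − min y = 8 − (-10) = 18.
Perimeter = 2(12 + 18) = 60.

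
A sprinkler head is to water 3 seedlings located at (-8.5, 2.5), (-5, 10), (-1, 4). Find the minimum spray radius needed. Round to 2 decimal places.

Call the three points A, B, C in the order given.
Side lengths²: AB² = 68.5, AC² = 58.5, BC² = 52.
Since AB² = 68.5 < 58.5 + 52 = 110.5, the triangle is acute, so the smallest enclosing circle is the circumcircle.
Circumcentre = (-177/34, 94/17), r² = 23153/1156.
r = √(23153/1156) ≈ 4.48.

4.48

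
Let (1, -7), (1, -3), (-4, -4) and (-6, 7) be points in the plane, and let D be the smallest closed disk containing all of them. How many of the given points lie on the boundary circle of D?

2

The minimum enclosing circle of a finite set is fixed by two of the points (as a diameter) or three (as a circumcircle).
The farthest pair is (1, -7)–(-6, 7) with squared distance 245. The circle on this segment as diameter has centre (-2.5, 0) and r² = 245/4 = 61.25.
Check (1, -3): distance² to centre = 21.25 ≤ 61.25, so it lies inside.
All remaining points lie in this disk, and no smaller disk contains both endpoints, so this is the minimum enclosing circle.
The points at distance exactly r from the centre are (1, -7), (-6, 7) — 2 points.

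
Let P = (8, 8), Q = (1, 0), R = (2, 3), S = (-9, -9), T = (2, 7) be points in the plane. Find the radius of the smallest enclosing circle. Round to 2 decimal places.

12.02

By Welzl's lemma the MEC is supported by two points (diametrically opposite) or three points (on a circumcircle).
The farthest pair is P–S with squared distance 578. The circle on this segment as diameter has centre (-0.5, -0.5) and r² = 578/4 = 144.5.
Check Q: distance² to centre = 2.5 ≤ 144.5, so it lies inside.
All remaining points lie in this disk, and no smaller disk contains both endpoints, so this is the minimum enclosing circle.
r = √(144.5) ≈ 12.02.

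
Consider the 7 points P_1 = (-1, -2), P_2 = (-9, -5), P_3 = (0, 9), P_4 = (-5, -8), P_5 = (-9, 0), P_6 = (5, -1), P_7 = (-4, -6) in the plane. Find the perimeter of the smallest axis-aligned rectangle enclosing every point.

62

Width = max x − min x = 5 − (-9) = 14.
Height = max y − min y = 9 − (-8) = 17.
Perimeter = 2(14 + 17) = 62.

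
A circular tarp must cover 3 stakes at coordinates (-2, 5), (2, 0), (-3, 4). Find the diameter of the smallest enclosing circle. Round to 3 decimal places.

6.443

Call the three points A, B, C in the order given.
Side lengths²: AB² = 41, AC² = 2, BC² = 41.
Since BC² = 41 < 41 + 2 = 43, the triangle is acute, so the smallest enclosing circle is the circumcircle.
Circumcentre = (-5/18, 41/18), r² = 1681/162.
Diameter = 2r = 2√(1681/162) ≈ 6.443.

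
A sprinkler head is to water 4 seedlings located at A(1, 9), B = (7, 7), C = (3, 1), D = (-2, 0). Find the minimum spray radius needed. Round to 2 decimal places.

A smallest enclosing disk is always determined by at most three of the input points on its boundary.
The farthest pair is B–D with squared distance 130. The circle on this segment as diameter has centre (2.5, 3.5) and r² = 130/4 = 32.5.
Check A: distance² to centre = 32.5 ≤ 32.5, so it lies inside.
All remaining points lie in this disk, and no smaller disk contains both endpoints, so this is the minimum enclosing circle.
r = √(32.5) ≈ 5.70.

5.70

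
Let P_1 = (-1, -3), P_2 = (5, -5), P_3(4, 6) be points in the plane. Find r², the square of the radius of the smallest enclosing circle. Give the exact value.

Side lengths²: P_1P_2² = 40, P_1P_3² = 106, P_2P_3² = 122.
Since P_2P_3² = 122 < 106 + 40 = 146, the triangle is acute, so the smallest enclosing circle is the circumcircle.
Circumcentre = (3.46875, 0.40625), r² = 31.572265625.

31.572265625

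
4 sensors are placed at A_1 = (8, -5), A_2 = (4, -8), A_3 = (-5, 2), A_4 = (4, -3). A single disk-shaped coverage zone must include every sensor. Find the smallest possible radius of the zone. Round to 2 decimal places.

The farthest pair is A_1–A_3 with squared distance 218. The circle on this segment as diameter has centre (1.5, -1.5) and r² = 218/4 = 54.5.
Check A_2: distance² to centre = 48.5 ≤ 54.5, so it lies inside.
All remaining points lie in this disk, and no smaller disk contains both endpoints, so this is the minimum enclosing circle.
r = √(54.5) ≈ 7.38.

7.38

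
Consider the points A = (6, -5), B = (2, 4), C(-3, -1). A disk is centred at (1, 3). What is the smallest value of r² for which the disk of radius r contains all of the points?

89

The required radius is the distance from (1, 3) to the farthest point.
Squared distances: 89, 2, 32.
Maximum is 89, attained at A.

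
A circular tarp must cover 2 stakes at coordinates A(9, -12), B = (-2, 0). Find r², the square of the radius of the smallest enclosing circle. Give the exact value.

The smallest circle enclosing two points has them as diameter endpoints.
Centre = midpoint = (3.5, -6); r² = |AB|²/4 = 265/4 = 66.25.

66.25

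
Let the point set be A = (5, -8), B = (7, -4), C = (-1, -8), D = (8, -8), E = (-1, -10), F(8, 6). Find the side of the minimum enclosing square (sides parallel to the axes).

The bounding box has width 9 and height 16.
An axis-aligned square enclosing the set must have side ≥ max(width, height).
So the minimum side is max(9, 16) = 16.

16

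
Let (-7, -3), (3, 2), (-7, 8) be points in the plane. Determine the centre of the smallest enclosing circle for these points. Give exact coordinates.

(-3.5, 2.5)

Call the three points A, B, C in the order given.
Side lengths²: AB² = 125, AC² = 121, BC² = 136.
Since BC² = 136 < 125 + 121 = 246, the triangle is acute, so the smallest enclosing circle is the circumcircle.
Circumcentre = (-3.5, 2.5), r² = 42.5.
Centre = (-3.5, 2.5).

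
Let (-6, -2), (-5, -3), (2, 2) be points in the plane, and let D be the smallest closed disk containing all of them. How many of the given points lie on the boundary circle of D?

2

Call the three points A, B, C in the order given.
Side lengths²: AB² = 2, AC² = 80, BC² = 74.
Since AC² = 80 ≥ 74 + 2 = 76, the angle opposite AC is not acute, so the smallest enclosing circle has AC as diameter.
Centre = midpoint of AC = (-2, 0), r² = 80/4 = 20.
The points at distance exactly r from the centre are (-6, -2), (2, 2) — 2 points.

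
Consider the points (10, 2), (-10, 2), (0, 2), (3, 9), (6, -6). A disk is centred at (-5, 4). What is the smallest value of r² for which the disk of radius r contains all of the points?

229

The required radius is the distance from (-5, 4) to the farthest point.
Squared distances: 229, 29, 29, 89, 221.
Maximum is 229, attained at (10, 2).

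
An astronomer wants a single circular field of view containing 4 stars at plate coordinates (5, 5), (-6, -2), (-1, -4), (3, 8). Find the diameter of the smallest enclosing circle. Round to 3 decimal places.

13.477

A smallest enclosing disk is always determined by at most three of the input points on its boundary.
The minimum enclosing circle is determined by three boundary points: (-6, -2), (-1, -4), (3, 8).
Their circumcentre is (-41/34, 93/34) with r² = 26245/578.
The farthest remaining point (5, 5) is at distance² 25225/578 ≤ 26245/578.
Diameter = 2r = 2√(26245/578) ≈ 13.477.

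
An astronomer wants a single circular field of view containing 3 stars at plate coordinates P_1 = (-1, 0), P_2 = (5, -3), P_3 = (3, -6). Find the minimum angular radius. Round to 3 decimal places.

Side lengths²: P_1P_2² = 45, P_1P_3² = 52, P_2P_3² = 13.
Since P_1P_3² = 52 < 45 + 13 = 58, the triangle is acute, so the smallest enclosing circle is the circumcircle.
Circumcentre = (1.375, -2.75), r² = 13.203125.
r = √(13.203125) ≈ 3.634.

3.634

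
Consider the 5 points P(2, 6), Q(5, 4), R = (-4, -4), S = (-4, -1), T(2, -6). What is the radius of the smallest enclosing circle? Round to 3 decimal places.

The minimum enclosing circle is determined by three boundary points: P, R, T.
Their circumcentre is (2/3, 0) with r² = 340/9.
The farthest remaining point Q is at distance² 313/9 ≤ 340/9.
r = √(340/9) ≈ 6.146.

6.146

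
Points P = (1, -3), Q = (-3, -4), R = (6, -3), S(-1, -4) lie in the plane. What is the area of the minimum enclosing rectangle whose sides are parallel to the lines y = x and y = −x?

In coordinates u = x + y, v = x − y the rectangle is axis-aligned; the map (x,y)→(u,v) scales areas by 2.
u-values: -2, -7, 3, -5; range = 3 − (-7) = 10.
v-values: 4, 1, 9, 3; range = 9 − 1 = 8.
Area = (10 × 8) / 2 = 40.

40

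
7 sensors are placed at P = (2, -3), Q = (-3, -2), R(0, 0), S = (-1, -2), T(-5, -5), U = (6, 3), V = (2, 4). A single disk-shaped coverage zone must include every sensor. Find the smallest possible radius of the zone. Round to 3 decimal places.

6.801

A smallest enclosing disk is always determined by at most three of the input points on its boundary.
The farthest pair is T–U with squared distance 185. The circle on this segment as diameter has centre (0.5, -1) and r² = 185/4 = 46.25.
Check P: distance² to centre = 6.25 ≤ 46.25, so it lies inside.
All remaining points lie in this disk, and no smaller disk contains both endpoints, so this is the minimum enclosing circle.
r = √(46.25) ≈ 6.801.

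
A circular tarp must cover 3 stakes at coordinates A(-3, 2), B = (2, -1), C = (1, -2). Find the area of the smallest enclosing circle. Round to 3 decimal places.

26.704

Side lengths²: AB² = 34, AC² = 32, BC² = 2.
Since AB² = 34 ≥ 32 + 2 = 34, the angle opposite AB is not acute, so the smallest enclosing circle has AB as diameter.
Centre = midpoint of AB = (-0.5, 0.5), r² = 34/4 = 8.5.
Area = π·r² = π·8.5 ≈ 26.704.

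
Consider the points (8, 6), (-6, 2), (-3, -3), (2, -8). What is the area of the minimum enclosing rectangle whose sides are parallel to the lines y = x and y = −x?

In coordinates u = x + y, v = x − y the rectangle is axis-aligned; the map (x,y)→(u,v) scales areas by 2.
u-values: 14, -4, -6, -6; range = 14 − (-6) = 20.
v-values: 2, -8, 0, 10; range = 10 − (-8) = 18.
Area = (20 × 18) / 2 = 180.

180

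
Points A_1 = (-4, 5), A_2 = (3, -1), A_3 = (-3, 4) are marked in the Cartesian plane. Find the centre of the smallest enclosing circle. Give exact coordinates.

Side lengths²: A_1A_2² = 85, A_1A_3² = 2, A_2A_3² = 61.
Since A_1A_2² = 85 ≥ 61 + 2 = 63, the angle opposite A_1A_2 is not acute, so the smallest enclosing circle has A_1A_2 as diameter.
Centre = midpoint of A_1A_2 = (-0.5, 2), r² = 85/4 = 21.25.
Centre = (-0.5, 2).

(-0.5, 2)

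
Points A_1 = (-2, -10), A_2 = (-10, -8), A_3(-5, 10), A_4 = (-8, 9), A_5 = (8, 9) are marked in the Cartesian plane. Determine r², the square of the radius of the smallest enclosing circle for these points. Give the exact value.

The farthest pair is A_2–A_5 with squared distance 613. The circle on this segment as diameter has centre (-1, 0.5) and r² = 613/4 = 153.25.
Check A_1: distance² to centre = 111.25 ≤ 153.25, so it lies inside.
All remaining points lie in this disk, and no smaller disk contains both endpoints, so this is the minimum enclosing circle.

153.25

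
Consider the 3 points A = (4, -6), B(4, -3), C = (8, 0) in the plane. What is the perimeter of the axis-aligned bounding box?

20

Width = max x − min x = 8 − 4 = 4.
Height = max y − min y = 0 − (-6) = 6.
Perimeter = 2(4 + 6) = 20.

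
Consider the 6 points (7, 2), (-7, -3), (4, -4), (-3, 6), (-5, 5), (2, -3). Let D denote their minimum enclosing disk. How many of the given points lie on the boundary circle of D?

By Welzl's lemma the MEC is supported by two points (diametrically opposite) or three points (on a circumcircle).
The farthest pair is (7, 2)–(-7, -3) with squared distance 221. The circle on this segment as diameter has centre (0, -0.5) and r² = 221/4 = 55.25.
Check (4, -4): distance² to centre = 28.25 ≤ 55.25, so it lies inside.
All remaining points lie in this disk, and no smaller disk contains both endpoints, so this is the minimum enclosing circle.
The points at distance exactly r from the centre are (7, 2), (-7, -3), (-5, 5) — 3 points.

3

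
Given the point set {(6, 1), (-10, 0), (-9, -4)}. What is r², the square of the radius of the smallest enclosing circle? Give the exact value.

Call the three points A, B, C in the order given.
Side lengths²: AB² = 257, AC² = 250, BC² = 17.
Since AB² = 257 < 250 + 17 = 267, the triangle is acute, so the smallest enclosing circle is the circumcircle.
Circumcentre = (-51/26, -3/26), r² = 21845/338.

21845/338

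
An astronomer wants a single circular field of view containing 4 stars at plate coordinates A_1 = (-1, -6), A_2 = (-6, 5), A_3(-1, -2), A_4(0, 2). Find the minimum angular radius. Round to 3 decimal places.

6.042

The minimum enclosing circle of a finite set is fixed by two of the points (as a diameter) or three (as a circumcircle).
The farthest pair is A_1–A_2 with squared distance 146. The circle on this segment as diameter has centre (-3.5, -0.5) and r² = 146/4 = 36.5.
Check A_3: distance² to centre = 8.5 ≤ 36.5, so it lies inside.
All remaining points lie in this disk, and no smaller disk contains both endpoints, so this is the minimum enclosing circle.
r = √(36.5) ≈ 6.042.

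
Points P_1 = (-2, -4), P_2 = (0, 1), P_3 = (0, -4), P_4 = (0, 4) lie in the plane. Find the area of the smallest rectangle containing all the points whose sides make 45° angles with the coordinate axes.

In coordinates u = x + y, v = x − y the rectangle is axis-aligned; the map (x,y)→(u,v) scales areas by 2.
u-values: -6, 1, -4, 4; range = 4 − (-6) = 10.
v-values: 2, -1, 4, -4; range = 4 − (-4) = 8.
Area = (10 × 8) / 2 = 40.

40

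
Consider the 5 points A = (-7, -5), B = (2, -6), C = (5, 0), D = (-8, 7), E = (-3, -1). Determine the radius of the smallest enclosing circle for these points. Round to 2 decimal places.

The minimum enclosing circle of a finite set is fixed by two of the points (as a diameter) or three (as a circumcircle).
The farthest pair is B–D with squared distance 269. The circle on this segment as diameter has centre (-3, 0.5) and r² = 269/4 = 67.25.
Check A: distance² to centre = 46.25 ≤ 67.25, so it lies inside.
All remaining points lie in this disk, and no smaller disk contains both endpoints, so this is the minimum enclosing circle.
r = √(67.25) ≈ 8.20.

8.20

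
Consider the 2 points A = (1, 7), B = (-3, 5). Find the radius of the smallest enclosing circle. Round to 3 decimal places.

The smallest circle enclosing two points has them as diameter endpoints.
Centre = midpoint = (-1, 6); r² = |AB|²/4 = 20/4 = 5.
r = √5 ≈ 2.236.

2.236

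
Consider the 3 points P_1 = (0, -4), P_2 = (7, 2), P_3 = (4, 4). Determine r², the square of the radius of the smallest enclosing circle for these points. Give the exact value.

21.58203125

Side lengths²: P_1P_2² = 85, P_1P_3² = 80, P_2P_3² = 13.
Since P_1P_2² = 85 < 80 + 13 = 93, the triangle is acute, so the smallest enclosing circle is the circumcircle.
Circumcentre = (3.125, -0.5625), r² = 21.58203125.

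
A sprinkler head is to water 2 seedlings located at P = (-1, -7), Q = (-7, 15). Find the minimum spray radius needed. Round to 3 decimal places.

11.402

The smallest circle enclosing two points has them as diameter endpoints.
Centre = midpoint = (-4, 4); r² = |PQ|²/4 = 520/4 = 130.
r = √130 ≈ 11.402.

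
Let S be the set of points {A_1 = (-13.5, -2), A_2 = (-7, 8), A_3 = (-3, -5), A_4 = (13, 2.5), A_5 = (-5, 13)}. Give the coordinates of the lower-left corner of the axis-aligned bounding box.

x-range [-13.5, 13], y-range [-5, 13].
The lower-left corner is (-13.5, -5).

(-13.5, -5)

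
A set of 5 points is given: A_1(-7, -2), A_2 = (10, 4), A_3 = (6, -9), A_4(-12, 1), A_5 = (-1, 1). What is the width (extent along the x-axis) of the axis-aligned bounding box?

22

max x = 10, min x = -12, so width = 22.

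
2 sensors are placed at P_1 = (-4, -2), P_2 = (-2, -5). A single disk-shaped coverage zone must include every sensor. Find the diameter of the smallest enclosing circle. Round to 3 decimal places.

3.606

The smallest circle enclosing two points has them as diameter endpoints.
Centre = midpoint = (-3, -3.5); r² = |P_1P_2|²/4 = 13/4 = 3.25.
Diameter = 2r = 2√(3.25) ≈ 3.606.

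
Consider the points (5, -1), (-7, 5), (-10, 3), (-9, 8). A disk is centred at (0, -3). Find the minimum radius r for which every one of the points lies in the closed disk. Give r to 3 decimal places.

14.213

The required radius is the distance from (0, -3) to the farthest point.
Squared distances: 29, 113, 136, 202.
Maximum is 202, attained at (-9, 8).
r = √202 ≈ 14.213.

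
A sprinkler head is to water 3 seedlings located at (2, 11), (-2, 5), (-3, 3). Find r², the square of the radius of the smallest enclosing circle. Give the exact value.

22.25

Call the three points A, B, C in the order given.
Side lengths²: AB² = 52, AC² = 89, BC² = 5.
Since AC² = 89 ≥ 52 + 5 = 57, the angle opposite AC is not acute, so the smallest enclosing circle has AC as diameter.
Centre = midpoint of AC = (-0.5, 7), r² = 89/4 = 22.25.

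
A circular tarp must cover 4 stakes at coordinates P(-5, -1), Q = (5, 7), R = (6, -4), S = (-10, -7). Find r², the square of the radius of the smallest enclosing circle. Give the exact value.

A smallest enclosing disk is always determined by at most three of the input points on its boundary.
The farthest pair is Q–S with squared distance 421. The circle on this segment as diameter has centre (-2.5, 0) and r² = 421/4 = 105.25.
Check P: distance² to centre = 7.25 ≤ 105.25, so it lies inside.
All remaining points lie in this disk, and no smaller disk contains both endpoints, so this is the minimum enclosing circle.

105.25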